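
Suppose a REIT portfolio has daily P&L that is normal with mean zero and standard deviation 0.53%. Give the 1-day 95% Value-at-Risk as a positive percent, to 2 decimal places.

At 95% one-sided, z = 1.645.
VaR = z·σ = 1.645 × 0.53% = 0.872%.

0.87%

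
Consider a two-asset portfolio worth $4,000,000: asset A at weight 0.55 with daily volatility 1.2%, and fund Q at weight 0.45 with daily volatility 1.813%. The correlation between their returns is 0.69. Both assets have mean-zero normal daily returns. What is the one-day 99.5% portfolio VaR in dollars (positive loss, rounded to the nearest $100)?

σ_p² = 0.55²·1.2² + 0.45²·1.813² + 2·0.69·0.55·0.45·1.2·1.813 = 1.8443 (%²).
σ_p = √1.8443 = 1.358%.
At 99.5%, z = 2.576.
VaR = 2.576 × 1.358% = 3.498%; on $4,000,000 that is $139,920.

$139,900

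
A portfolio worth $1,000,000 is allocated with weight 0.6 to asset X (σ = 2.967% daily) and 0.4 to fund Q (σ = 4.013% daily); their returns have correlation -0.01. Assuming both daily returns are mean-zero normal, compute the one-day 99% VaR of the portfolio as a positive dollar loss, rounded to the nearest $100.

σ_p² = 0.6²·2.967² + 0.4²·4.013² + 2·-0.01·0.6·0.4·2.967·4.013 = 5.6886 (%²).
σ_p = √5.6886 = 2.385%.
At 99%, z = 2.326.
VaR = 2.326 × 2.385% = 5.548%; on $1,000,000 that is $55,480.

$55,500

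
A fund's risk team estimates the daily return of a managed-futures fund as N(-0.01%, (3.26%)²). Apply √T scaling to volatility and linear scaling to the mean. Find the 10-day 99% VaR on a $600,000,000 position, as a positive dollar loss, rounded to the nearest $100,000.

$144,500,000

At 99%, z = 2.326.
σ_{10d} = 3.26% × √10 = 10.309%; μ_{10d} = 10 × -0.01% = -0.100%.
VaR = −(-0.100%) + 2.326 × 10.309% = 24.079%.
On $600,000,000: 0.24079 × $600,000,000 = $144,474,000.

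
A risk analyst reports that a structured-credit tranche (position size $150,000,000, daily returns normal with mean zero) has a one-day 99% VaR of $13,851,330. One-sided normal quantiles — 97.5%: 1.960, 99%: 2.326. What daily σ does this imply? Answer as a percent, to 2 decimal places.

VaR as a fraction: $13,851,330 / $150,000,000 = 9.234%.
σ = VaR / z = 9.234% / 2.326 = 3.970%.

3.97%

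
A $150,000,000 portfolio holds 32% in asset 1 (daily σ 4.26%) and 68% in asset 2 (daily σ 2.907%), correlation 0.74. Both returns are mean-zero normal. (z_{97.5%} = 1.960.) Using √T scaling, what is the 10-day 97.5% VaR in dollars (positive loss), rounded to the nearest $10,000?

$29,040,000

σ_p = √(0.32²·4.26² + 0.68²·2.907² + 2·0.74·0.32·0.68·4.26·2.907) = 3.123%.
σ_{10d} = 3.123% × √10 = 9.876%.
VaR = 1.960 × 9.876% = 19.357%; on $150,000,000 that is $29,035,500.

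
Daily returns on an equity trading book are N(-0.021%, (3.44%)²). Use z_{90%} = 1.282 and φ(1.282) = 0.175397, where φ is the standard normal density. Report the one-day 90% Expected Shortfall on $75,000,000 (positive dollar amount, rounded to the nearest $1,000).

Tail multiplier: φ(z)/(1−α) = 0.175397 / 0.1 = 1.754.
ES = −(-0.021%) + 3.44% × 1.754 = 6.055%.
On $75,000,000: 0.06055 × $75,000,000 = $4,541,250.

$4,541,000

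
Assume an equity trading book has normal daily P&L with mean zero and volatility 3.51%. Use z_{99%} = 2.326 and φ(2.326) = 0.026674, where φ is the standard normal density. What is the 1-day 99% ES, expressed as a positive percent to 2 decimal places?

Tail multiplier: φ(z)/(1−α) = 0.026674 / 0.01 = 2.667.
ES = 3.51% × 2.667 = 9.361%.

9.36%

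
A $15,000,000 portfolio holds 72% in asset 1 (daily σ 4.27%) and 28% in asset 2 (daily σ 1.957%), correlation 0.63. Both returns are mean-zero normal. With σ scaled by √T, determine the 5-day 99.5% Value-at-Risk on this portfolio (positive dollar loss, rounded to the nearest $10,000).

$2,980,000

σ_p = √(0.72²·4.27² + 0.28²·1.957² + 2·0.63·0.72·0.28·4.27·1.957) = 3.446%.
σ_{5d} = 3.446% × √5 = 7.705%.
z(99.5%) = 2.576.
VaR = 2.576 × 7.705% = 19.848%; on $15,000,000 that is $2,977,200.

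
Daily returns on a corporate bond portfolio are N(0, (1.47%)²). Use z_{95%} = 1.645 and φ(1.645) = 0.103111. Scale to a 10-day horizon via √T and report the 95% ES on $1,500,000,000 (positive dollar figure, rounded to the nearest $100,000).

σ_{10d} = 1.47% × √10 = 4.649%.
ES multiplier = φ(z)/(1−α) = 0.103111/0.05 = 2.062.
ES = 4.649% × 2.062 = 9.586%; on $1,500,000,000: $143,790,000.

$143,800,000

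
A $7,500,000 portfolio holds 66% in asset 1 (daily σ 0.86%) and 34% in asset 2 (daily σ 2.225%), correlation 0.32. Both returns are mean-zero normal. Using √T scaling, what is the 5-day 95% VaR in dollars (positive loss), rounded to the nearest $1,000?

σ_p = √(0.66²·0.86² + 0.34²·2.225² + 2·0.32·0.66·0.34·0.86·2.225) = 1.081%.
σ_{5d} = 1.081% × √5 = 2.417%.
z(95%) = 1.645.
VaR = 1.645 × 2.417% = 3.976%; on $7,500,000 that is $298,200.

$298,000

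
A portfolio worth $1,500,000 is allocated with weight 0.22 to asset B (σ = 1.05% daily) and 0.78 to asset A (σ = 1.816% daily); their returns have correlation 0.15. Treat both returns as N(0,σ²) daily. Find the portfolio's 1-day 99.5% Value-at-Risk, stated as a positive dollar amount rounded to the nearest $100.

σ_p² = 0.22²·1.05² + 0.78²·1.816² + 2·0.15·0.22·0.78·1.05·1.816 = 2.1579 (%²).
σ_p = √2.1579 = 1.469%.
At 99.5%, z = 2.576.
VaR = 2.576 × 1.469% = 3.784%; on $1,500,000 that is $56,760.

$56,800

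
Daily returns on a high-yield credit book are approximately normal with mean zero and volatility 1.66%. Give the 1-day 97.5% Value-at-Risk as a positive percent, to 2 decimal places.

At 97.5% one-sided, z = 1.960.
VaR = z·σ = 1.960 × 1.66% = 3.254%.

3.25%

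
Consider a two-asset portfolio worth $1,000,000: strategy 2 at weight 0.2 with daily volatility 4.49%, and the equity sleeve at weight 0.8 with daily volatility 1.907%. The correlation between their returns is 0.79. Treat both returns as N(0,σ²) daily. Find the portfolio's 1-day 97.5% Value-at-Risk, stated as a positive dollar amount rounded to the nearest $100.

$45,100

σ_p² = 0.2²·4.49² + 0.8²·1.907² + 2·0.79·0.2·0.8·4.49·1.907 = 5.2984 (%²).
σ_p = √5.2984 = 2.302%.
At 97.5%, z = 1.960.
VaR = 1.960 × 2.302% = 4.512%; on $1,000,000 that is $45,120.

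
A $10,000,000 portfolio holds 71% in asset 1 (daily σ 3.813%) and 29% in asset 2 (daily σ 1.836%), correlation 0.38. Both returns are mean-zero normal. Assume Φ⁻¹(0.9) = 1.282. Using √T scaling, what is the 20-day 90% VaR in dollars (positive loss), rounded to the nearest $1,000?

$1,692,000

σ_p = √(0.71²·3.813² + 0.29²·1.836² + 2·0.38·0.71·0.29·3.813·1.836) = 2.951%.
σ_{20d} = 2.951% × √20 = 13.197%.
VaR = 1.282 × 13.197% = 16.919%; on $10,000,000 that is $1,691,900.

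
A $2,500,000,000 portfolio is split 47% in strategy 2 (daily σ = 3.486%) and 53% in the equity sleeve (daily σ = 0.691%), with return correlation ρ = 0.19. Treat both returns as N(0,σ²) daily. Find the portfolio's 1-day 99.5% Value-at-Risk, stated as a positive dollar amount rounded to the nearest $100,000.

σ_p² = 0.47²·3.486² + 0.53²·0.691² + 2·0.19·0.47·0.53·3.486·0.691 = 3.0466 (%²).
σ_p = √3.0466 = 1.745%.
At 99.5%, z = 2.576.
VaR = 2.576 × 1.745% = 4.495%; on $2,500,000,000 that is $112,375,000.

$112,400,000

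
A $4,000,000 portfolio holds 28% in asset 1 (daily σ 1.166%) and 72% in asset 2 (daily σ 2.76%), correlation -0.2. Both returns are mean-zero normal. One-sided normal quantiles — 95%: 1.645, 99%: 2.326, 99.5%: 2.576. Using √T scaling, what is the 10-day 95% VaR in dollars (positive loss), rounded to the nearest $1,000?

σ_p = √(0.28²·1.166² + 0.72²·2.76² + 2·-0.2·0.28·0.72·1.166·2.76) = 1.948%.
σ_{10d} = 1.948% × √10 = 6.160%.
VaR = 1.645 × 6.160% = 10.133%; on $4,000,000 that is $405,320.

$405,000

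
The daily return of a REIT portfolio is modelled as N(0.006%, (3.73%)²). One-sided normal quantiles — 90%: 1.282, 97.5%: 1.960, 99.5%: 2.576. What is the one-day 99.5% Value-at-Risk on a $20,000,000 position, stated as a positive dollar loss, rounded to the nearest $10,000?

$1,920,000

VaR = −μ + z·σ = −(0.006%) + 2.576 × 3.73% = 9.602%.
On $20,000,000: 0.09602 × $20,000,000 = $1,920,400.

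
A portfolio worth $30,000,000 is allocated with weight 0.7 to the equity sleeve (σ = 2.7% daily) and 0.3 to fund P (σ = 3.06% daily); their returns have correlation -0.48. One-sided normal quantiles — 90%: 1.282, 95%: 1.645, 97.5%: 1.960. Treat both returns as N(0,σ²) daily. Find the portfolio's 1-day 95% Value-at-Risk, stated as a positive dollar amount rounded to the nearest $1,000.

σ_p² = 0.7²·2.7² + 0.3²·3.06² + 2·-0.48·0.7·0.3·2.7·3.06 = 2.7492 (%²).
σ_p = √2.7492 = 1.658%.
VaR = 1.645 × 1.658% = 2.727%; on $30,000,000 that is $818,100.

$818,000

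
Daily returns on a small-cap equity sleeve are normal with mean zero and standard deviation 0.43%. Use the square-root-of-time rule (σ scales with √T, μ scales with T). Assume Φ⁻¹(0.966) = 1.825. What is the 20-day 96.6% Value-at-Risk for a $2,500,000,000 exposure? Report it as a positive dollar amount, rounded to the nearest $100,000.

$87,700,000

σ_{20d} = 0.43% × √20 = 1.923%.
VaR = 1.825 × 1.923% = 3.509%.
On $2,500,000,000: 0.03509 × $2,500,000,000 = $87,725,000.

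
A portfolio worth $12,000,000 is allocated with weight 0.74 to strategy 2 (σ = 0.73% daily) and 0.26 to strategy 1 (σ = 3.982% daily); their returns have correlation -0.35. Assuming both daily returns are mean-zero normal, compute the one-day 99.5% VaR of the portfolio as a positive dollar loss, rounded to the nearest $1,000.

σ_p² = 0.74²·0.73² + 0.26²·3.982² + 2·-0.35·0.74·0.26·0.73·3.982 = 0.9722 (%²).
σ_p = √0.9722 = 0.986%.
At 99.5%, z = 2.576.
VaR = 2.576 × 0.986% = 2.540%; on $12,000,000 that is $304,800.

$305,000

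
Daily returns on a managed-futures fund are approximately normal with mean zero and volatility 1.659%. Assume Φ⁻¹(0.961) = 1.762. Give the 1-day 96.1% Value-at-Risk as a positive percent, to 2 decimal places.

VaR = z·σ = 1.762 × 1.659% = 2.923%.

2.92%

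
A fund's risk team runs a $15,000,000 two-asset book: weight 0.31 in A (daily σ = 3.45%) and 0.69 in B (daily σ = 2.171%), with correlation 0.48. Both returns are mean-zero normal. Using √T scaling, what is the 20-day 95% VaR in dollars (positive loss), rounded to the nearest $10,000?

σ_p = √(0.31²·3.45² + 0.69²·2.171² + 2·0.48·0.31·0.69·3.45·2.171) = 2.219%.
σ_{20d} = 2.219% × √20 = 9.924%.
z(95%) = 1.645.
VaR = 1.645 × 9.924% = 16.325%; on $15,000,000 that is $2,448,750.

$2,450,000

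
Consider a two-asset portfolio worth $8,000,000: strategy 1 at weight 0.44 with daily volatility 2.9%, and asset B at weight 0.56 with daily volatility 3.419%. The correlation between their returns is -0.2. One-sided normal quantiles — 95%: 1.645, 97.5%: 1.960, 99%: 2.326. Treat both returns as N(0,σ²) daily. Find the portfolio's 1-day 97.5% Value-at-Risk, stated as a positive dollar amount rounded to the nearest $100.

$325,800

σ_p² = 0.44²·2.9² + 0.56²·3.419² + 2·-0.2·0.44·0.56·2.9·3.419 = 4.3168 (%²).
σ_p = √4.3168 = 2.078%.
VaR = 1.960 × 2.078% = 4.073%; on $8,000,000 that is $325,840.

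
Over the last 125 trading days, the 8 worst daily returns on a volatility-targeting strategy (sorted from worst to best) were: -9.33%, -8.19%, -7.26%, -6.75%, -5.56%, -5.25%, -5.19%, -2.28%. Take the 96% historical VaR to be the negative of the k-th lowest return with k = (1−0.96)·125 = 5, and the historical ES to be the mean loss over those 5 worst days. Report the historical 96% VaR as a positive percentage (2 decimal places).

k = 5; the 5th lowest return is -5.56%, so VaR = 5.56%.

5.56%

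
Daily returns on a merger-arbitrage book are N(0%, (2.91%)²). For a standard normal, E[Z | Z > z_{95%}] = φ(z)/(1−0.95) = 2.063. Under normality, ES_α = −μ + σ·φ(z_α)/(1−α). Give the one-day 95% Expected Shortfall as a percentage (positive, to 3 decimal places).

ES = 2.91% × 2.063 = 6.003%.

6.003%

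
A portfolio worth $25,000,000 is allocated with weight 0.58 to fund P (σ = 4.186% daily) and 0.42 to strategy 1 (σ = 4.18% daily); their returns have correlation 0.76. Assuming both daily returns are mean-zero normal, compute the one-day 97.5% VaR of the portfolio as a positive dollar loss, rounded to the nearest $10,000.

σ_p² = 0.58²·4.186² + 0.42²·4.18² + 2·0.76·0.58·0.42·4.186·4.18 = 15.4556 (%²).
σ_p = √15.4556 = 3.931%.
At 97.5%, z = 1.960.
VaR = 1.960 × 3.931% = 7.705%; on $25,000,000 that is $1,926,250.

$1,930,000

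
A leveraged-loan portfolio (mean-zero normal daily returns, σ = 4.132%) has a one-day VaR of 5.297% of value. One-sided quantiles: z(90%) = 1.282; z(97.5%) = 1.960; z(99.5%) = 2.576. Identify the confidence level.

Implied z = VaR/σ = 5.297 / 4.132 = 1.282.
This matches z(90%) = 1.282.

90%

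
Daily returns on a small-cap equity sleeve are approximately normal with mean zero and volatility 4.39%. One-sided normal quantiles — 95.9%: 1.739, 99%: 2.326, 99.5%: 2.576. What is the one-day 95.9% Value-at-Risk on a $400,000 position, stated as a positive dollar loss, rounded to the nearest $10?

$30,540

VaR = z·σ = 1.739 × 4.39% = 7.634%.
On $400,000: 0.07634 × $400,000 = $30,536.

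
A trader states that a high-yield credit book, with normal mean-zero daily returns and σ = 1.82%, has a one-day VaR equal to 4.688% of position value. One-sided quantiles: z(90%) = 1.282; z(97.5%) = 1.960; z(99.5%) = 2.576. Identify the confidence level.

99.5%

Implied z = VaR/σ = 4.688 / 1.82 = 2.576.
This matches z(99.5%) = 2.576.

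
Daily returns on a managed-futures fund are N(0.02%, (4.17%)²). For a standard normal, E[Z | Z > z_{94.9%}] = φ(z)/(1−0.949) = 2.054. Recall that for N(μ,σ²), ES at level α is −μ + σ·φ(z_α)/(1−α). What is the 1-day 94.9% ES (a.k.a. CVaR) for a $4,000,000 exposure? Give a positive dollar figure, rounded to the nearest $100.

ES = −(0.02%) + 4.17% × 2.054 = 8.545%.
On $4,000,000: 0.08545 × $4,000,000 = $341,800.

$341,800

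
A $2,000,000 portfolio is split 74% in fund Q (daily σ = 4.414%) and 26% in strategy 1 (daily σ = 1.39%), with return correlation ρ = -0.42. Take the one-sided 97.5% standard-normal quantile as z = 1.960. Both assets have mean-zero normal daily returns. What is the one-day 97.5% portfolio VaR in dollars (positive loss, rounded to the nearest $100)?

σ_p² = 0.74²·4.414² + 0.26²·1.39² + 2·-0.42·0.74·0.26·4.414·1.39 = 9.8081 (%²).
σ_p = √9.8081 = 3.132%.
VaR = 1.960 × 3.132% = 6.139%; on $2,000,000 that is $122,780.

$122,800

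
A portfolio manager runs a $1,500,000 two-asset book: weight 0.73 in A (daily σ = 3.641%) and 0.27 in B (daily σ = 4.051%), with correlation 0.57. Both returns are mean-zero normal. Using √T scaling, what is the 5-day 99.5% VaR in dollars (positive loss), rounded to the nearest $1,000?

$294,000

σ_p = √(0.73²·3.641² + 0.27²·4.051² + 2·0.57·0.73·0.27·3.641·4.051) = 3.402%.
σ_{5d} = 3.402% × √5 = 7.607%.
z(99.5%) = 2.576.
VaR = 2.576 × 7.607% = 19.596%; on $1,500,000 that is $293,940.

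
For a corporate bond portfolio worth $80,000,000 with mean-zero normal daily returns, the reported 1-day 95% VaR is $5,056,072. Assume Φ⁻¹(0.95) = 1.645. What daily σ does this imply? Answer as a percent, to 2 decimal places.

3.84%

VaR as a fraction: $5,056,072 / $80,000,000 = 6.320%.
σ = VaR / z = 6.320% / 1.645 = 3.842%.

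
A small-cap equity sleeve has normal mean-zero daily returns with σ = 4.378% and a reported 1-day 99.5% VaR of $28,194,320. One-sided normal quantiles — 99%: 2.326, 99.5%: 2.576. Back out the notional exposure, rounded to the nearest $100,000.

VaR as a fraction of value: z·σ = 2.576 × 4.378% = 11.2777%.
Position = $28,194,320 / 0.112777 = $250,000,000.

$250,000,000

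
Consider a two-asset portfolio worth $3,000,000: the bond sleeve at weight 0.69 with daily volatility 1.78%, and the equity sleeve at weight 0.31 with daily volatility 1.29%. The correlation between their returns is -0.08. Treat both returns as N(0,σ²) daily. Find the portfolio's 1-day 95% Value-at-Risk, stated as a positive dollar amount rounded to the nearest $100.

σ_p² = 0.69²·1.78² + 0.31²·1.29² + 2·-0.08·0.69·0.31·1.78·1.29 = 1.5898 (%²).
σ_p = √1.5898 = 1.261%.
At 95%, z = 1.645.
VaR = 1.645 × 1.261% = 2.074%; on $3,000,000 that is $62,220.

$62,200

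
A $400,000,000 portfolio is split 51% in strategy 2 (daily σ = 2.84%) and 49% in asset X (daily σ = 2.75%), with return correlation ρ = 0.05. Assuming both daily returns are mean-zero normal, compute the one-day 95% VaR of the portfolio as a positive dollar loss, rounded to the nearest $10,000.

σ_p² = 0.51²·2.84² + 0.49²·2.75² + 2·0.05·0.51·0.49·2.84·2.75 = 4.1088 (%²).
σ_p = √4.1088 = 2.027%.
At 95%, z = 1.645.
VaR = 1.645 × 2.027% = 3.334%; on $400,000,000 that is $13,336,000.

$13,340,000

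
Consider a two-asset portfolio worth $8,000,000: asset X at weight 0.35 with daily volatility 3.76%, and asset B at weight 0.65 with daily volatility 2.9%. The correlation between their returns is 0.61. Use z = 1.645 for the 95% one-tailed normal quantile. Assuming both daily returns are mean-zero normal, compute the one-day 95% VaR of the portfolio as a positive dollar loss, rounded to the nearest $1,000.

σ_p² = 0.35²·3.76² + 0.65²·2.9² + 2·0.61·0.35·0.65·3.76·2.9 = 8.3115 (%²).
σ_p = √8.3115 = 2.883%.
VaR = 1.645 × 2.883% = 4.743%; on $8,000,000 that is $379,440.

$379,000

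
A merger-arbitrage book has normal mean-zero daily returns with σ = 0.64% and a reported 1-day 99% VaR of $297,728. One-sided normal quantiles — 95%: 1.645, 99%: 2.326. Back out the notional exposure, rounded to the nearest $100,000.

$20,000,000

VaR as a fraction of value: z·σ = 2.326 × 0.64% = 1.48864%.
Position = $297,728 / 0.0148864 = $20,000,000.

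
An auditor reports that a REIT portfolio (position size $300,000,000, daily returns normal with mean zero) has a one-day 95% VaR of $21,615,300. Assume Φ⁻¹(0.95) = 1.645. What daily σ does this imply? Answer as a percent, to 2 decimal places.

VaR as a fraction: $21,615,300 / $300,000,000 = 7.205%.
σ = VaR / z = 7.205% / 1.645 = 4.380%.

4.38%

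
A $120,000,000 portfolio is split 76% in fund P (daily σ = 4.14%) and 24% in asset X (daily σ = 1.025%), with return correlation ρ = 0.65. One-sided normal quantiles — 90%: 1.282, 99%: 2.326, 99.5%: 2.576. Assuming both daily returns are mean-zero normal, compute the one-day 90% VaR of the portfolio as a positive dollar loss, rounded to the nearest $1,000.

σ_p² = 0.76²·4.14² + 0.24²·1.025² + 2·0.65·0.76·0.24·4.14·1.025 = 10.9666 (%²).
σ_p = √10.9666 = 3.312%.
VaR = 1.282 × 3.312% = 4.246%; on $120,000,000 that is $5,095,200.

$5,095,000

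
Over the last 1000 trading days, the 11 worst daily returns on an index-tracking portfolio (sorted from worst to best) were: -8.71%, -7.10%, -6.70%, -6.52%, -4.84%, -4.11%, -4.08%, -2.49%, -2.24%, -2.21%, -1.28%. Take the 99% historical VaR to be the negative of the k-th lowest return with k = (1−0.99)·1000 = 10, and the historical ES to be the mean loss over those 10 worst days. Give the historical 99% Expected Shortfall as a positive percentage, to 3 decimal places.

4.900%

The 10 worst returns sum to -49.00%.
ES = −(-49.00%) / 10 = 4.9% ≈ 4.900%.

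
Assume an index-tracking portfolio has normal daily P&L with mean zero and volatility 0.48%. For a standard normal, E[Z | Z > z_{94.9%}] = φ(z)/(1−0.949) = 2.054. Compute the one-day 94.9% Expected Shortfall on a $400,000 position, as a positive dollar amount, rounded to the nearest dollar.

ES = 0.48% × 2.054 = 0.986%.
On $400,000: 0.00986 × $400,000 = $3,944.

$3,944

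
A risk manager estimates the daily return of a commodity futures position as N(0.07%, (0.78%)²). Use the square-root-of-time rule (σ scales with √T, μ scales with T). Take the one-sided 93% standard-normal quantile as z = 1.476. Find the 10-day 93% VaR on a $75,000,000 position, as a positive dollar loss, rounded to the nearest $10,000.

$2,210,000

σ_{10d} = 0.78% × √10 = 2.467%; μ_{10d} = 10 × 0.07% = 0.700%.
VaR = −(0.700%) + 1.476 × 2.467% = 2.941%.
On $75,000,000: 0.02941 × $75,000,000 = $2,205,750.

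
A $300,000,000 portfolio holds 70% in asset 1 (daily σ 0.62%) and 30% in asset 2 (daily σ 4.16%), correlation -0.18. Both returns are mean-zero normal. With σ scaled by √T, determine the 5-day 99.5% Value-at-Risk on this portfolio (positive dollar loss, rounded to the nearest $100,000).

$21,500,000

σ_p = √(0.7²·0.62² + 0.3²·4.16² + 2·-0.18·0.7·0.3·0.62·4.16) = 1.245%.
σ_{5d} = 1.245% × √5 = 2.784%.
z(99.5%) = 2.576.
VaR = 2.576 × 2.784% = 7.172%; on $300,000,000 that is $21,516,000.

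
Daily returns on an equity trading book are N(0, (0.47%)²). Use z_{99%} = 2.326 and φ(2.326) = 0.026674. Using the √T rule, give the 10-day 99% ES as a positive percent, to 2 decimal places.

3.96%

σ_{10d} = 0.47% × √10 = 1.486%.
ES multiplier = φ(z)/(1−α) = 0.026674/0.01 = 2.667.
ES = 1.486% × 2.667 = 3.963%.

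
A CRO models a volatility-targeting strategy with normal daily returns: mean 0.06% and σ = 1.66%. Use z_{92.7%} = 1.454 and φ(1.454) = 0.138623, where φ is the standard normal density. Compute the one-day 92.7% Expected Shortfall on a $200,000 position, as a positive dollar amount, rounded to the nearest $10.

Tail multiplier: φ(z)/(1−α) = 0.138623 / 0.073 = 1.899.
ES = −(0.06%) + 1.66% × 1.899 = 3.092%.
On $200,000: 0.03092 × $200,000 = $6,184.

$6,180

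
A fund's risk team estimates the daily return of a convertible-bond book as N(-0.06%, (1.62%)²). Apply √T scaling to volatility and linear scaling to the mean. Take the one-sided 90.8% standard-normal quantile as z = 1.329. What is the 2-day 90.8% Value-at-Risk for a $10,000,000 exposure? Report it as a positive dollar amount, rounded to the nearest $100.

σ_{2d} = 1.62% × √2 = 2.291%; μ_{2d} = 2 × -0.06% = -0.120%.
VaR = −(-0.120%) + 1.329 × 2.291% = 3.165%.
On $10,000,000: 0.03165 × $10,000,000 = $316,500.

$316,500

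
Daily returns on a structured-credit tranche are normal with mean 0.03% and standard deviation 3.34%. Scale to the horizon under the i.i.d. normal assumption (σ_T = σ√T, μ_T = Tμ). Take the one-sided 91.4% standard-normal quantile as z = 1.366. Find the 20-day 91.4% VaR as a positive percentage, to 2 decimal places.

19.80%

σ_{20d} = 3.34% × √20 = 14.937%; μ_{20d} = 20 × 0.03% = 0.600%.
VaR = −(0.600%) + 1.366 × 14.937% = 19.804%.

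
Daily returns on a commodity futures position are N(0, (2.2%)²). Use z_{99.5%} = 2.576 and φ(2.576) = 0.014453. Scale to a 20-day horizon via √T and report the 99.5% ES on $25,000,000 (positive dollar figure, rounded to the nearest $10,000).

σ_{20d} = 2.2% × √20 = 9.839%.
ES multiplier = φ(z)/(1−α) = 0.014453/0.005 = 2.891.
ES = 9.839% × 2.891 = 28.445%; on $25,000,000: $7,111,250.

$7,110,000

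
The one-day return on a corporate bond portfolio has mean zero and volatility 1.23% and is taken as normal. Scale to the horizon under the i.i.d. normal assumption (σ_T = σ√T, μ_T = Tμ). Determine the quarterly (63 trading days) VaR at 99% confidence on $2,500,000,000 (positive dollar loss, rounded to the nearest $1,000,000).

$568,000,000

At 99%, z = 2.326.
σ_{63d} = 1.23% × √63 = 9.763%.
VaR = 2.326 × 9.763% = 22.709%.
On $2,500,000,000: 0.22709 × $2,500,000,000 = $567,725,000.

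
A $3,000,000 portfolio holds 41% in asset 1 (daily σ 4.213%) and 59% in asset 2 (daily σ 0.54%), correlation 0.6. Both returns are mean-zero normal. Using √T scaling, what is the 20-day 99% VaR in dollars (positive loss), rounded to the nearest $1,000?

$604,000

σ_p = √(0.41²·4.213² + 0.59²·0.54² + 2·0.6·0.41·0.59·4.213·0.54) = 1.935%.
σ_{20d} = 1.935% × √20 = 8.654%.
z(99%) = 2.326.
VaR = 2.326 × 8.654% = 20.129%; on $3,000,000 that is $603,870.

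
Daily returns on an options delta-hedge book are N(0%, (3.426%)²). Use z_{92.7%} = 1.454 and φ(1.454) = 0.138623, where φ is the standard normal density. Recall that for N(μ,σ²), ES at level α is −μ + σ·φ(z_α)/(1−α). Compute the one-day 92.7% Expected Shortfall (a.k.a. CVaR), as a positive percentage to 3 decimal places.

6.506%

Tail multiplier: φ(z)/(1−α) = 0.138623 / 0.073 = 1.899.
ES = 3.426% × 1.899 = 6.506%.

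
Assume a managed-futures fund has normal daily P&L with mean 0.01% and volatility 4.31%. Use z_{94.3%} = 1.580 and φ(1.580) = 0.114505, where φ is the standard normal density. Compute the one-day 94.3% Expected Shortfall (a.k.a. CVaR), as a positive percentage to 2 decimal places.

Tail multiplier: φ(z)/(1−α) = 0.114505 / 0.057 = 2.009.
ES = −(0.01%) + 4.31% × 2.009 = 8.649%.

8.65%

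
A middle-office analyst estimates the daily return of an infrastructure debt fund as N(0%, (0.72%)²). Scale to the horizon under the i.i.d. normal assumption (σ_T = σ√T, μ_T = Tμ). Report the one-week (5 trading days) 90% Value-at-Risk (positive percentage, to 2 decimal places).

At 90%, z = 1.282.
σ_{5d} = 0.72% × √5 = 1.610%.
VaR = 1.282 × 1.610% = 2.064%.

2.06%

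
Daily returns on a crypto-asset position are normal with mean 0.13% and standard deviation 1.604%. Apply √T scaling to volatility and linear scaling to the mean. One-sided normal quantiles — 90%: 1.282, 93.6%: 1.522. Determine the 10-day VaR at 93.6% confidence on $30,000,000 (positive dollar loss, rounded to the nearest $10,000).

$1,930,000

σ_{10d} = 1.604% × √10 = 5.072%; μ_{10d} = 10 × 0.13% = 1.300%.
VaR = −(1.300%) + 1.522 × 5.072% = 6.420%.
On $30,000,000: 0.06420 × $30,000,000 = $1,926,000.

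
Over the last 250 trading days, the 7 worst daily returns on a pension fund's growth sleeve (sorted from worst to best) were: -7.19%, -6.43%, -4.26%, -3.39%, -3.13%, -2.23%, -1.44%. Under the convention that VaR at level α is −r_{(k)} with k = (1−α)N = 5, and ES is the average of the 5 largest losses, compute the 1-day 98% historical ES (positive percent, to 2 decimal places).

4.88%

The 5 worst returns sum to -24.40%.
ES = −(-24.40%) / 5 = 4.88%.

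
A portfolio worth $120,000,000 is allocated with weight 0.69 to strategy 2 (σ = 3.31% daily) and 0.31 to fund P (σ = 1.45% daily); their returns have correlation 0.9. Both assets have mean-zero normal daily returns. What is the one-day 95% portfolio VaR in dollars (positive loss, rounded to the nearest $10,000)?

$5,320,000

σ_p² = 0.69²·3.31² + 0.31²·1.45² + 2·0.9·0.69·0.31·3.31·1.45 = 7.2662 (%²).
σ_p = √7.2662 = 2.696%.
At 95%, z = 1.645.
VaR = 1.645 × 2.696% = 4.435%; on $120,000,000 that is $5,322,000.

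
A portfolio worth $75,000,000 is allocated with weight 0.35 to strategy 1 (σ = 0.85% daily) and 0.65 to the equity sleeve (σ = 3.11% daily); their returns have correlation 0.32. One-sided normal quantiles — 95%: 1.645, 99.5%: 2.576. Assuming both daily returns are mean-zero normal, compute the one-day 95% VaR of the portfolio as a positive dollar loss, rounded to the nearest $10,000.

$2,630,000

σ_p² = 0.35²·0.85² + 0.65²·3.11² + 2·0.32·0.35·0.65·0.85·3.11 = 4.5599 (%²).
σ_p = √4.5599 = 2.135%.
VaR = 1.645 × 2.135% = 3.512%; on $75,000,000 that is $2,634,000.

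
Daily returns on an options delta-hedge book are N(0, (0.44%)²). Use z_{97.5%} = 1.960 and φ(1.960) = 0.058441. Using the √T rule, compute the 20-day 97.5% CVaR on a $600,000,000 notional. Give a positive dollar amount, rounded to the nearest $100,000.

$27,600,000

σ_{20d} = 0.44% × √20 = 1.968%.
ES multiplier = φ(z)/(1−α) = 0.058441/0.025 = 2.338.
ES = 1.968% × 2.338 = 4.601%; on $600,000,000: $27,606,000.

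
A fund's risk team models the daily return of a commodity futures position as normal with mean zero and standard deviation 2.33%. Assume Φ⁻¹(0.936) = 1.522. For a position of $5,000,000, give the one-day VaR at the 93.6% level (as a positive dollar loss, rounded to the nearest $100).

VaR = z·σ = 1.522 × 2.33% = 3.546%.
On $5,000,000: 0.03546 × $5,000,000 = $177,300.

$177,300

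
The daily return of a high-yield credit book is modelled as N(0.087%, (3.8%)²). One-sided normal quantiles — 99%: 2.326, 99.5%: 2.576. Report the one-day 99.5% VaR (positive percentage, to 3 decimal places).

VaR = −μ + z·σ = −(0.087%) + 2.576 × 3.8% = 9.702%.

9.702%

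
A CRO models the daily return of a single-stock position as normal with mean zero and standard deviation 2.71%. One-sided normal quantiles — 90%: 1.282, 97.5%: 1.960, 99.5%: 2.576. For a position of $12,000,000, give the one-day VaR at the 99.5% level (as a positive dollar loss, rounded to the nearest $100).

VaR = z·σ = 2.576 × 2.71% = 6.981%.
On $12,000,000: 0.06981 × $12,000,000 = $837,720.

$837,700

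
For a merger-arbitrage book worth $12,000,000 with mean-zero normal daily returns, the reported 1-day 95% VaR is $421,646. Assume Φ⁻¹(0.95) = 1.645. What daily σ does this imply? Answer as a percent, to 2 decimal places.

VaR as a fraction: $421,646 / $12,000,000 = 3.514%.
σ = VaR / z = 3.514% / 1.645 = 2.136%.

2.14%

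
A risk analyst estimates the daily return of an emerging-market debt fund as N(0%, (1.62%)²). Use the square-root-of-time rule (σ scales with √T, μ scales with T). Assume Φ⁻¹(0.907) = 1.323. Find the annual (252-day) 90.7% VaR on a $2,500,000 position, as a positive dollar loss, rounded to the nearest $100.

σ_{252d} = 1.62% × √252 = 25.717%.
VaR = 1.323 × 25.717% = 34.024%.
On $2,500,000: 0.34024 × $2,500,000 = $850,600.

$850,600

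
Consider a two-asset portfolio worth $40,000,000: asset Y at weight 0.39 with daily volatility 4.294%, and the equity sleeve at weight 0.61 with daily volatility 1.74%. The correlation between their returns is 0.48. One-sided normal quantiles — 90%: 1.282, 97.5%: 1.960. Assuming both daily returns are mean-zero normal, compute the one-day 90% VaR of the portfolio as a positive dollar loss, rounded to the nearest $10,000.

$1,220,000

σ_p² = 0.39²·4.294² + 0.61²·1.74² + 2·0.48·0.39·0.61·4.294·1.74 = 5.6374 (%²).
σ_p = √5.6374 = 2.374%.
VaR = 1.282 × 2.374% = 3.043%; on $40,000,000 that is $1,217,200.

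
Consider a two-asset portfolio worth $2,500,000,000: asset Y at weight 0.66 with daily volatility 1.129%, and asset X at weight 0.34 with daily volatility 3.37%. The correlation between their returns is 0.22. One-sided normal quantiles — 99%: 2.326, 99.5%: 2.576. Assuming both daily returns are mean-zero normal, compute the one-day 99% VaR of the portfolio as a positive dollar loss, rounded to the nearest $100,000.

σ_p² = 0.66²·1.129² + 0.34²·3.37² + 2·0.22·0.66·0.34·1.129·3.37 = 2.2438 (%²).
σ_p = √2.2438 = 1.498%.
VaR = 2.326 × 1.498% = 3.484%; on $2,500,000,000 that is $87,100,000.

$87,100,000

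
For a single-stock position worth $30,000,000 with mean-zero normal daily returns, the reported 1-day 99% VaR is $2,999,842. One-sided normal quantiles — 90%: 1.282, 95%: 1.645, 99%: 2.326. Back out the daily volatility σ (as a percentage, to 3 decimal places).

VaR as a fraction: $2,999,842 / $30,000,000 = 9.999%.
σ = VaR / z = 9.999% / 2.326 = 4.299%.

4.299%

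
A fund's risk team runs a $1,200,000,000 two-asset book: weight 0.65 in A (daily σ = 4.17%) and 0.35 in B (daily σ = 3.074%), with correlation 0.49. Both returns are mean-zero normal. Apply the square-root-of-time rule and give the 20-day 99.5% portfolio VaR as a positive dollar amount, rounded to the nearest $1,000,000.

$466,000,000

σ_p = √(0.65²·4.17² + 0.35²·3.074² + 2·0.49·0.65·0.35·4.17·3.074) = 3.371%.
σ_{20d} = 3.371% × √20 = 15.076%.
z(99.5%) = 2.576.
VaR = 2.576 × 15.076% = 38.836%; on $1,200,000,000 that is $466,032,000.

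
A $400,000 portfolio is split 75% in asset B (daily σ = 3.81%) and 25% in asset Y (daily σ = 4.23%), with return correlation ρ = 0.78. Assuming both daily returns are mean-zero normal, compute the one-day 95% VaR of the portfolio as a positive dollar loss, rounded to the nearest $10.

$24,620

σ_p² = 0.75²·3.81² + 0.25²·4.23² + 2·0.78·0.75·0.25·3.81·4.23 = 13.9976 (%²).
σ_p = √13.9976 = 3.741%.
At 95%, z = 1.645.
VaR = 1.645 × 3.741% = 6.154%; on $400,000 that is $24,616.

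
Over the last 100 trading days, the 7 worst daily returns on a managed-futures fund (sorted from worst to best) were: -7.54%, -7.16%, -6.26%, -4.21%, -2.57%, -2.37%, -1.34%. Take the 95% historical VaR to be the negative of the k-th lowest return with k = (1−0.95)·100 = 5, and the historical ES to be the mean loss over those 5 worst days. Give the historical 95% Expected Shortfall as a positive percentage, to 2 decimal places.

The 5 worst returns sum to -27.74%.
ES = −(-27.74%) / 5 = 5.548% ≈ 5.55%.

5.55%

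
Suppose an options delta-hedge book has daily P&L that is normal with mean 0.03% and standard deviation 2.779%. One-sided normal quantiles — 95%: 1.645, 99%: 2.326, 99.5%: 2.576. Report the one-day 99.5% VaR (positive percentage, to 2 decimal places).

VaR = −μ + z·σ = −(0.03%) + 2.576 × 2.779% = 7.129%.

7.13%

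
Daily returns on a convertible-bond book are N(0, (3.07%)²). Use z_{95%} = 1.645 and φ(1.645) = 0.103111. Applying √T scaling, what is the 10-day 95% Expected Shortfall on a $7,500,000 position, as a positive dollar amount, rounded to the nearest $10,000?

σ_{10d} = 3.07% × √10 = 9.708%.
ES multiplier = φ(z)/(1−α) = 0.103111/0.05 = 2.062.
ES = 9.708% × 2.062 = 20.018%; on $7,500,000: $1,501,350.

$1,500,000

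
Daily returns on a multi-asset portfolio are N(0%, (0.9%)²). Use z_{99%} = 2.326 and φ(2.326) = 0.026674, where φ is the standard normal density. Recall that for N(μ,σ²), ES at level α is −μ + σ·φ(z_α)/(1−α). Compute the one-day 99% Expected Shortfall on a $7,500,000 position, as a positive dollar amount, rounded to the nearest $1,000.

$180,000

Tail multiplier: φ(z)/(1−α) = 0.026674 / 0.01 = 2.667.
ES = 0.9% × 2.667 = 2.400%.
On $7,500,000: 0.02400 × $7,500,000 = $180,000.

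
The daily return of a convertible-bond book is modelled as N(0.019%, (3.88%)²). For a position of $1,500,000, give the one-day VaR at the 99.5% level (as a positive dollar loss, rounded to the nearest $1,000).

At 99.5% one-sided, z = 2.576.
VaR = −μ + z·σ = −(0.019%) + 2.576 × 3.88% = 9.976%.
On $1,500,000: 0.09976 × $1,500,000 = $149,640.

$150,000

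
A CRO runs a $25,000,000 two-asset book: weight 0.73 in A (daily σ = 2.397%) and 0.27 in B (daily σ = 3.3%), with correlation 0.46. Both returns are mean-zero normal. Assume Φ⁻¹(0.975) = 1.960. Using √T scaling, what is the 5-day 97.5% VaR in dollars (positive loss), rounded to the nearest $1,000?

$2,520,000

σ_p = √(0.73²·2.397² + 0.27²·3.3² + 2·0.46·0.73·0.27·2.397·3.3) = 2.300%.
σ_{5d} = 2.300% × √5 = 5.143%.
VaR = 1.960 × 5.143% = 10.080%; on $25,000,000 that is $2,520,000.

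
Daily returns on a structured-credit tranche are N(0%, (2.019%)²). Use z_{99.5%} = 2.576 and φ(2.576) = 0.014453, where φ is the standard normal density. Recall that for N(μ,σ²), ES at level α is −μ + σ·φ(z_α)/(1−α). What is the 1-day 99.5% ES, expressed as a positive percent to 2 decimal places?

Tail multiplier: φ(z)/(1−α) = 0.014453 / 0.005 = 2.891.
ES = 2.019% × 2.891 = 5.837%.

5.84%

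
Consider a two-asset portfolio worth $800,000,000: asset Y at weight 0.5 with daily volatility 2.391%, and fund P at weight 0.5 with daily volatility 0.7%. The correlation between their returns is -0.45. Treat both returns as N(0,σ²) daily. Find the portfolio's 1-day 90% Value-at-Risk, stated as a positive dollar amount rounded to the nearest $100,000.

$11,100,000

σ_p² = 0.5²·2.391² + 0.5²·0.7² + 2·-0.45·0.5·0.5·2.391·0.7 = 1.1751 (%²).
σ_p = √1.1751 = 1.084%.
At 90%, z = 1.282.
VaR = 1.282 × 1.084% = 1.390%; on $800,000,000 that is $11,120,000.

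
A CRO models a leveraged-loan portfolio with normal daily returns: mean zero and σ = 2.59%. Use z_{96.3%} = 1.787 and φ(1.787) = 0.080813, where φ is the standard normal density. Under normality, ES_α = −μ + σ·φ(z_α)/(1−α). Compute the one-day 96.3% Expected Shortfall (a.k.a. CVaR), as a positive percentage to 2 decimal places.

Tail multiplier: φ(z)/(1−α) = 0.080813 / 0.037 = 2.184.
ES = 2.59% × 2.184 = 5.657%.

5.66%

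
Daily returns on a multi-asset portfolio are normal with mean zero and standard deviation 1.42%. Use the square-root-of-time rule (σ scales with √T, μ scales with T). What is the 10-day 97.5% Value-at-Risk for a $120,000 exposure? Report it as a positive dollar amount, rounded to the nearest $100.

$10,600

At 97.5%, z = 1.960.
σ_{10d} = 1.42% × √10 = 4.490%.
VaR = 1.960 × 4.490% = 8.800%.
On $120,000: 0.08800 × $120,000 = $10,560.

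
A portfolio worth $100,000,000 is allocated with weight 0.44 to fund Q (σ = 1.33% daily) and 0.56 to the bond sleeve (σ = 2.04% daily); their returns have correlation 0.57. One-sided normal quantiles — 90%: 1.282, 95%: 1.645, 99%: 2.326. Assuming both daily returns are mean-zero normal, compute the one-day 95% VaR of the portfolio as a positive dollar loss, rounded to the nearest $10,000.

$2,550,000

σ_p² = 0.44²·1.33² + 0.56²·2.04² + 2·0.57·0.44·0.56·1.33·2.04 = 2.4097 (%²).
σ_p = √2.4097 = 1.552%.
VaR = 1.645 × 1.552% = 2.553%; on $100,000,000 that is $2,553,000.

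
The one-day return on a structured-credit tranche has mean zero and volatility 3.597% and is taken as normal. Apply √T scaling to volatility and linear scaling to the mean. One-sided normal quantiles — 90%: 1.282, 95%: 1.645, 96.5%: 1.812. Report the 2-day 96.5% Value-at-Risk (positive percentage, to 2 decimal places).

σ_{2d} = 3.597% × √2 = 5.087%.
VaR = 1.812 × 5.087% = 9.218%.

9.22%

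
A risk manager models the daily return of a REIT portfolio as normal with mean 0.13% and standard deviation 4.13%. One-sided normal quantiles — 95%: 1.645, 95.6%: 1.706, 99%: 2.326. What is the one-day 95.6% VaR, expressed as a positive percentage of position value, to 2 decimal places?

VaR = −μ + z·σ = −(0.13%) + 1.706 × 4.13% = 6.916%.

6.92%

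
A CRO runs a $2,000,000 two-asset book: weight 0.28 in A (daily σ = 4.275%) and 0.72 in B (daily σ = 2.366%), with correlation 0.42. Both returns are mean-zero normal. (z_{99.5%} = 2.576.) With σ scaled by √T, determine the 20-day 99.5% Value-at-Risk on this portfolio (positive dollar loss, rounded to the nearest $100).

$566,600

σ_p = √(0.28²·4.275² + 0.72²·2.366² + 2·0.42·0.28·0.72·4.275·2.366) = 2.459%.
σ_{20d} = 2.459% × √20 = 10.997%.
VaR = 2.576 × 10.997% = 28.328%; on $2,000,000 that is $566,560.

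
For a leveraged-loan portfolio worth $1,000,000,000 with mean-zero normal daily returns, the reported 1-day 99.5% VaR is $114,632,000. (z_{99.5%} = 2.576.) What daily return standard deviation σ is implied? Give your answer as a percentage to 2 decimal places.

4.45%

VaR as a fraction: $114,632,000 / $1,000,000,000 = 11.463%.
σ = VaR / z = 11.463% / 2.576 = 4.450%.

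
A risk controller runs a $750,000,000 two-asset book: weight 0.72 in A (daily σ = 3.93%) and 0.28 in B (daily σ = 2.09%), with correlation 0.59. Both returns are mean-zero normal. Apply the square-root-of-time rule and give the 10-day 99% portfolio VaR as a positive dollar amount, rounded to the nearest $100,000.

$177,100,000

σ_p = √(0.72²·3.93² + 0.28²·2.09² + 2·0.59·0.72·0.28·3.93·2.09) = 3.210%.
σ_{10d} = 3.210% × √10 = 10.151%.
z(99%) = 2.326.
VaR = 2.326 × 10.151% = 23.611%; on $750,000,000 that is $177,082,500.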